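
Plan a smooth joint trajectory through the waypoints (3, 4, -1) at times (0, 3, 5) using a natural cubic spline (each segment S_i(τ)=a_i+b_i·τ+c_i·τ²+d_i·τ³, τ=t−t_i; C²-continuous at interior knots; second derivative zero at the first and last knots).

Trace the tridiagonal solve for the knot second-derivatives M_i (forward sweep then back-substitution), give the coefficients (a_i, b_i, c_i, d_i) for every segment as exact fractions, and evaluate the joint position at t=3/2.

  seg 0: a=3 b=71/60 c=0 d=-17/180
  seg 1: a=4 b=-41/30 c=-17/20 d=17/120
S(3/2) = 713/160

Δ: Δ0=1/3, Δ1=-5/2
row 1: diag=10, rhs=-17; c'=1/5, d'=-17/10
back: M1=-17/10
M: M0=0, M1=-17/10, M2=0
seg 0: a=3, c=M0/2=0, d=(M1−M0)/(6·3)=-17/180, b=Δ0−h0·(2M0+M1)/6=71/60
seg 1: a=4, c=M1/2=-17/20, d=(M2−M1)/(6·2)=17/120, b=Δ1−h1·(2M1+M2)/6=-41/30
t_q=3/2 → seg 0, τ=3/2; S=3+71/60·τ+0·τ²+-17/180·τ³=713/160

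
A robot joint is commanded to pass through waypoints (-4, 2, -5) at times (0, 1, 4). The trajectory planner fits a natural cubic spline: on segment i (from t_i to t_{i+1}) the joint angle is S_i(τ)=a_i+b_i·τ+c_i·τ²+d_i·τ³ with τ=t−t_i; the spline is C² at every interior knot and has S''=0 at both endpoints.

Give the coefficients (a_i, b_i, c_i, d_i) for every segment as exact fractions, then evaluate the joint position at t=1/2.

Δ: Δ0=6, Δ1=-7/3
row 1: diag=8, rhs=-50; c'=3/8, d'=-25/4
back: M1=-25/4
M: M0=0, M1=-25/4, M2=0
seg 0: a=-4, c=M0/2=0, d=(M1−M0)/(6·1)=-25/24, b=Δ0−h0·(2M0+M1)/6=169/24
seg 1: a=2, c=M1/2=-25/8, d=(M2−M1)/(6·3)=25/72, b=Δ1−h1·(2M1+M2)/6=47/12
t_q=1/2 → seg 0, τ=1/2; S=-4+169/24·τ+0·τ²+-25/24·τ³=-39/64

  seg 0: a=-4 b=169/24 c=0 d=-25/24
  seg 1: a=2 b=47/12 c=-25/8 d=25/72
S(1/2) = -39/64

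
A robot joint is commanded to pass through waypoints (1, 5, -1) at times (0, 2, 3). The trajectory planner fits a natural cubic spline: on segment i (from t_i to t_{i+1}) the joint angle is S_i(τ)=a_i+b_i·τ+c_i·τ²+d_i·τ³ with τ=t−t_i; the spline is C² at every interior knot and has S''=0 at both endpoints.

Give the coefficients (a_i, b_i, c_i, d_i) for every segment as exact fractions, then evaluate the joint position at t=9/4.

  seg 0: a=1 b=14/3 c=0 d=-2/3
  seg 1: a=5 b=-10/3 c=-4 d=4/3
S(9/4) = 63/16

Δ: Δ0=2, Δ1=-6
row 1: diag=6, rhs=-48; c'=1/6, d'=-8
back: M1=-8
M: M0=0, M1=-8, M2=0
seg 0: a=1, c=M0/2=0, d=(M1−M0)/(6·2)=-2/3, b=Δ0−h0·(2M0+M1)/6=14/3
seg 1: a=5, c=M1/2=-4, d=(M2−M1)/(6·1)=4/3, b=Δ1−h1·(2M1+M2)/6=-10/3
t_q=9/4 → seg 1, τ=1/4; S=5+-10/3·τ+-4·τ²+4/3·τ³=63/16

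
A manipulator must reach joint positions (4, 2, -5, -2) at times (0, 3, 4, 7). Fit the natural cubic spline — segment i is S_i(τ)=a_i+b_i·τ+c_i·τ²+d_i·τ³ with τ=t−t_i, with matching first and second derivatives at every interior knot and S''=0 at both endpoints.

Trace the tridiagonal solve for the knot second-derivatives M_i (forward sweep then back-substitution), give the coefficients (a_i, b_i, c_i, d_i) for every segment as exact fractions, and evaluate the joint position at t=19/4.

Δ: Δ0=-2/3, Δ1=-7, Δ2=1
row 1: diag=8, rhs=-38; c'=1/8, d'=-19/4
row 2: denom=8−1·1/8=63/8; d'=(48−1·-19/4)/(63/8)=422/63
back: M2=422/63
back: M1=-19/4−1/8·422/63=-352/63
M: M0=0, M1=-352/63, M2=422/63, M3=0
seg 0: a=4, c=M0/2=0, d=(M1−M0)/(6·3)=-176/567, b=Δ0−h0·(2M0+M1)/6=134/63
seg 1: a=2, c=M1/2=-176/63, d=(M2−M1)/(6·1)=43/21, b=Δ1−h1·(2M1+M2)/6=-394/63
seg 2: a=-5, c=M2/2=211/63, d=(M3−M2)/(6·3)=-211/567, b=Δ2−h2·(2M2+M3)/6=-359/63
t_q=19/4 → seg 2, τ=3/4; S=-5+-359/63·τ+211/63·τ²+-211/567·τ³=-483/64

  seg 0: a=4 b=134/63 c=0 d=-176/567
  seg 1: a=2 b=-394/63 c=-176/63 d=43/21
  seg 2: a=-5 b=-359/63 c=211/63 d=-211/567
S(19/4) = -483/64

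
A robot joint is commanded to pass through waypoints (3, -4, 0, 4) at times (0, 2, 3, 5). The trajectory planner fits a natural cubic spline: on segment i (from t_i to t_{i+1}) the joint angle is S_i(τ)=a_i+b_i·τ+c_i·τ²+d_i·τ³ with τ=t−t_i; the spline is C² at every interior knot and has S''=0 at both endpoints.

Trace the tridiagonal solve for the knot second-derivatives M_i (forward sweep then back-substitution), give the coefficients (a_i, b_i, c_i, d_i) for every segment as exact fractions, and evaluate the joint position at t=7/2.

Δ: Δ0=-7/2, Δ1=4, Δ2=2
row 1: diag=6, rhs=45; c'=1/6, d'=15/2
row 2: denom=6−1·1/6=35/6; d'=(-12−1·15/2)/(35/6)=-117/35
back: M2=-117/35
back: M1=15/2−1/6·-117/35=282/35
M: M0=0, M1=282/35, M2=-117/35, M3=0
seg 0: a=3, c=M0/2=0, d=(M1−M0)/(6·2)=47/70, b=Δ0−h0·(2M0+M1)/6=-433/70
seg 1: a=-4, c=M1/2=141/35, d=(M2−M1)/(6·1)=-19/10, b=Δ1−h1·(2M1+M2)/6=131/70
seg 2: a=0, c=M2/2=-117/70, d=(M3−M2)/(6·2)=39/140, b=Δ2−h2·(2M2+M3)/6=148/35
t_q=7/2 → seg 2, τ=1/2; S=0+148/35·τ+-117/70·τ²+39/140·τ³=277/160

  seg 0: a=3 b=-433/70 c=0 d=47/70
  seg 1: a=-4 b=131/70 c=141/35 d=-19/10
  seg 2: a=0 b=148/35 c=-117/70 d=39/140
S(7/2) = 277/160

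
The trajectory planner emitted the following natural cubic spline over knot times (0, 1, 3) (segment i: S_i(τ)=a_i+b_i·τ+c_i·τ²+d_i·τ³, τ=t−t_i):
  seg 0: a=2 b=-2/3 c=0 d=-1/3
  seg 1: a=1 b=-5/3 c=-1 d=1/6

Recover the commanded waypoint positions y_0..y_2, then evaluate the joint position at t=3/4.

y_0 = S_0(0) = a_0 = 2
y_1 = S_1(0) = a_1 = 1
y_2 = S_1(2) = -5
t_q=3/4 is in segment 0 (τ=3/4); S_0(τ)=87/64

y_0=2 y_1=1 y_2=-5
S(3/4) = 87/64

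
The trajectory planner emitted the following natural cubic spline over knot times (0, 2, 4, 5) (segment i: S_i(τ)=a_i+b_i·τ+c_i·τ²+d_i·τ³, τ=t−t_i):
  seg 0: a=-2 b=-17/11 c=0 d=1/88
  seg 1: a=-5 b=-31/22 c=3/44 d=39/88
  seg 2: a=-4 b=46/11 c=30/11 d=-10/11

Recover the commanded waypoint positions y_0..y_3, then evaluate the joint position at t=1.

y_0=-2 y_1=-5 y_2=-4 y_3=2
S(1) = -311/88

y_0 = S_0(0) = a_0 = -2
y_1 = S_1(0) = a_1 = -5
y_2 = S_2(0) = a_2 = -4
y_3 = S_2(1) = 2
t_q=1 is in segment 0 (τ=1); S_0(τ)=-311/88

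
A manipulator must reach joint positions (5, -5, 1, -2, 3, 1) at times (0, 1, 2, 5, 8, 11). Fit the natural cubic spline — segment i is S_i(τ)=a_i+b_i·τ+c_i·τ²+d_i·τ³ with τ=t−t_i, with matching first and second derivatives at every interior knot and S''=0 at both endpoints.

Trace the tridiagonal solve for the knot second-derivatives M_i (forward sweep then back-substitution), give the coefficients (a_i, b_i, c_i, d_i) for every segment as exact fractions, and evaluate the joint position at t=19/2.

  seg 0: a=5 b=-6016/417 c=0 d=1846/417
  seg 1: a=-5 b=-478/417 c=1846/139 d=-2558/417
  seg 2: a=1 b=2924/417 c=-712/139 d=3067/3753
  seg 3: a=-2 b=-691/417 c=931/417 d=-469/1251
  seg 4: a=3 b=674/417 c=-476/417 d=476/3753
S(19/2) = 913/278

Δ: Δ0=-10, Δ1=6, Δ2=-1, Δ3=5/3, Δ4=-2/3
row 1: diag=4, rhs=96; c'=1/4, d'=24
row 2: denom=8−1·1/4=31/4; d'=(-42−1·24)/(31/4)=-264/31
row 3: denom=12−3·12/31=336/31; d'=(16−3·-264/31)/(336/31)=23/6
row 4: denom=12−3·31/112=1251/112; d'=(-14−3·23/6)/(1251/112)=-952/417
back: M4=-952/417
back: M3=23/6−31/112·-952/417=1862/417
back: M2=-264/31−12/31·1862/417=-1424/139
back: M1=24−1/4·-1424/139=3692/139
M: M0=0, M1=3692/139, M2=-1424/139, M3=1862/417, M4=-952/417, M5=0
seg 0: a=5, c=M0/2=0, d=(M1−M0)/(6·1)=1846/417, b=Δ0−h0·(2M0+M1)/6=-6016/417
seg 1: a=-5, c=M1/2=1846/139, d=(M2−M1)/(6·1)=-2558/417, b=Δ1−h1·(2M1+M2)/6=-478/417
seg 2: a=1, c=M2/2=-712/139, d=(M3−M2)/(6·3)=3067/3753, b=Δ2−h2·(2M2+M3)/6=2924/417
seg 3: a=-2, c=M3/2=931/417, d=(M4−M3)/(6·3)=-469/1251, b=Δ3−h3·(2M3+M4)/6=-691/417
seg 4: a=3, c=M4/2=-476/417, d=(M5−M4)/(6·3)=476/3753, b=Δ4−h4·(2M4+M5)/6=674/417
t_q=19/2 → seg 4, τ=3/2; S=3+674/417·τ+-476/417·τ²+476/3753·τ³=913/278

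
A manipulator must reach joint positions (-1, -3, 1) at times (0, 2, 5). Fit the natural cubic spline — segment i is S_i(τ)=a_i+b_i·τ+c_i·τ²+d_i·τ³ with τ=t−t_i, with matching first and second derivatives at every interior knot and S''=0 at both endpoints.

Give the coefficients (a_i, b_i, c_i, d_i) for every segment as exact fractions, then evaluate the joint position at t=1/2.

  seg 0: a=-1 b=-22/15 c=0 d=7/60
  seg 1: a=-3 b=-1/15 c=7/10 d=-7/90
S(1/2) = -55/32

Δ: Δ0=-1, Δ1=4/3
row 1: diag=10, rhs=14; c'=3/10, d'=7/5
back: M1=7/5
M: M0=0, M1=7/5, M2=0
seg 0: a=-1, c=M0/2=0, d=(M1−M0)/(6·2)=7/60, b=Δ0−h0·(2M0+M1)/6=-22/15
seg 1: a=-3, c=M1/2=7/10, d=(M2−M1)/(6·3)=-7/90, b=Δ1−h1·(2M1+M2)/6=-1/15
t_q=1/2 → seg 0, τ=1/2; S=-1+-22/15·τ+0·τ²+7/60·τ³=-55/32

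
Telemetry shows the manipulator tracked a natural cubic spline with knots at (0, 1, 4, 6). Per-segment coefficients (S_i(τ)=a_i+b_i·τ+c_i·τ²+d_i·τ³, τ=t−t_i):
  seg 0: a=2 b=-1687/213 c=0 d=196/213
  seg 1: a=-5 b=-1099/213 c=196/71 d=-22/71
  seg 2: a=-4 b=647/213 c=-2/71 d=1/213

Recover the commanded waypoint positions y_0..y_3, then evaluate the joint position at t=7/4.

y_0=2 y_1=-5 y_2=-4 y_3=2
S(7/4) = -16921/2272

y_0 = S_0(0) = a_0 = 2
y_1 = S_1(0) = a_1 = -5
y_2 = S_2(0) = a_2 = -4
y_3 = S_2(2) = 2
t_q=7/4 is in segment 1 (τ=3/4); S_1(τ)=-16921/2272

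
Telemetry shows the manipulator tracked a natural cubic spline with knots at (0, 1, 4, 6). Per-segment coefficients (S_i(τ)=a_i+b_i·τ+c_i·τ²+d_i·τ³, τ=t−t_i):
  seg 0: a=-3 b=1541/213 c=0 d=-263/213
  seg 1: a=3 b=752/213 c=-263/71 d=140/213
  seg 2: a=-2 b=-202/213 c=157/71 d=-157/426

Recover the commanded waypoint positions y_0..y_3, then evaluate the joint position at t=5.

y_0 = S_0(0) = a_0 = -3
y_1 = S_1(0) = a_1 = 3
y_2 = S_2(0) = a_2 = -2
y_3 = S_2(2) = 2
t_q=5 is in segment 2 (τ=1); S_2(τ)=-157/142

y_0=-3 y_1=3 y_2=-2 y_3=2
S(5) = -157/142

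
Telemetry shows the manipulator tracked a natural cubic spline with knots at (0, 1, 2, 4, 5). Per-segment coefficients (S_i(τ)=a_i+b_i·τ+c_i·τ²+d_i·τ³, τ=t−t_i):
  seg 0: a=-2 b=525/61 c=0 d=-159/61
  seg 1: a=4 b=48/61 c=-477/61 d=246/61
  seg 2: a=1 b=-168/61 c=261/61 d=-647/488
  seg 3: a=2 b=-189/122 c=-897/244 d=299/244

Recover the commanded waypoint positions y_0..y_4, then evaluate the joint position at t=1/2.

y_0=-2 y_1=4 y_2=1 y_3=2 y_4=-2
S(1/2) = 965/488

y_0 = S_0(0) = a_0 = -2
y_1 = S_1(0) = a_1 = 4
y_2 = S_2(0) = a_2 = 1
y_3 = S_3(0) = a_3 = 2
y_4 = S_3(1) = -2
t_q=1/2 is in segment 0 (τ=1/2); S_0(τ)=965/488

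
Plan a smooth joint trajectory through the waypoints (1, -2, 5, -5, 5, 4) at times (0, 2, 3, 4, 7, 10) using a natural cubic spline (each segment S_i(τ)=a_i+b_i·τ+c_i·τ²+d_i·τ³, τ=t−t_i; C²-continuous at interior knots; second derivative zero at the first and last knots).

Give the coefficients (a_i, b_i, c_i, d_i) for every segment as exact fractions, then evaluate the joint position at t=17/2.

  seg 0: a=1 b=-7937/1286 c=0 d=751/643
  seg 1: a=-2 b=10087/1286 c=4506/643 d=-10097/1286
  seg 2: a=5 b=-1090/643 c=-21279/1286 d=10599/1286
  seg 3: a=-5 b=-12941/1286 c=5259/643 d=-42979/34722
  seg 4: a=5 b=3594/643 c=-11425/3858 d=11425/34722
S(17/2) = 80571/10288

Δ: Δ0=-3/2, Δ1=7, Δ2=-10, Δ3=10/3, Δ4=-1/3
row 1: diag=6, rhs=51; c'=1/6, d'=17/2
row 2: denom=4−1·1/6=23/6; d'=(-102−1·17/2)/(23/6)=-663/23
row 3: denom=8−1·6/23=178/23; d'=(80−1·-663/23)/(178/23)=2503/178
row 4: denom=12−3·69/178=1929/178; d'=(-22−3·2503/178)/(1929/178)=-11425/1929
back: M4=-11425/1929
back: M3=2503/178−69/178·-11425/1929=10518/643
back: M2=-663/23−6/23·10518/643=-21279/643
back: M1=17/2−1/6·-21279/643=9012/643
M: M0=0, M1=9012/643, M2=-21279/643, M3=10518/643, M4=-11425/1929, M5=0
seg 0: a=1, c=M0/2=0, d=(M1−M0)/(6·2)=751/643, b=Δ0−h0·(2M0+M1)/6=-7937/1286
seg 1: a=-2, c=M1/2=4506/643, d=(M2−M1)/(6·1)=-10097/1286, b=Δ1−h1·(2M1+M2)/6=10087/1286
seg 2: a=5, c=M2/2=-21279/1286, d=(M3−M2)/(6·1)=10599/1286, b=Δ2−h2·(2M2+M3)/6=-1090/643
seg 3: a=-5, c=M3/2=5259/643, d=(M4−M3)/(6·3)=-42979/34722, b=Δ3−h3·(2M3+M4)/6=-12941/1286
seg 4: a=5, c=M4/2=-11425/3858, d=(M5−M4)/(6·3)=11425/34722, b=Δ4−h4·(2M4+M5)/6=3594/643
t_q=17/2 → seg 4, τ=3/2; S=5+3594/643·τ+-11425/3858·τ²+11425/34722·τ³=80571/10288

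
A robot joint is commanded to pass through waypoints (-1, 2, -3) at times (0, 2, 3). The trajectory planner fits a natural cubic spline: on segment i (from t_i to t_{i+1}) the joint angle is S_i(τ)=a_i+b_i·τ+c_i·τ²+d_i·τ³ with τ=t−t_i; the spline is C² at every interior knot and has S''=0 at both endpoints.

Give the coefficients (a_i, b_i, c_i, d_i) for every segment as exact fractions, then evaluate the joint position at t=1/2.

Δ: Δ0=3/2, Δ1=-5
row 1: diag=6, rhs=-39; c'=1/6, d'=-13/2
back: M1=-13/2
M: M0=0, M1=-13/2, M2=0
seg 0: a=-1, c=M0/2=0, d=(M1−M0)/(6·2)=-13/24, b=Δ0−h0·(2M0+M1)/6=11/3
seg 1: a=2, c=M1/2=-13/4, d=(M2−M1)/(6·1)=13/12, b=Δ1−h1·(2M1+M2)/6=-17/6
t_q=1/2 → seg 0, τ=1/2; S=-1+11/3·τ+0·τ²+-13/24·τ³=49/64

  seg 0: a=-1 b=11/3 c=0 d=-13/24
  seg 1: a=2 b=-17/6 c=-13/4 d=13/12
S(1/2) = 49/64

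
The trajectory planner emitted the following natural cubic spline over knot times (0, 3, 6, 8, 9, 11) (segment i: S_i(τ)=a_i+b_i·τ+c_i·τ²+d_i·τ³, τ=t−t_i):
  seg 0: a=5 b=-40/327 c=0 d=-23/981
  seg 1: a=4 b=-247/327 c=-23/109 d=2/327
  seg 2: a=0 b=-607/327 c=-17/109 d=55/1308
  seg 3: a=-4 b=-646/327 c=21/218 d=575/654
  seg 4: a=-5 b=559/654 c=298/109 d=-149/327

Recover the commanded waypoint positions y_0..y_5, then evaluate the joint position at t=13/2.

y_0=5 y_1=4 y_2=0 y_3=-4 y_4=-5 y_5=4
S(13/2) = -3355/3488

y_0 = S_0(0) = a_0 = 5
y_1 = S_1(0) = a_1 = 4
y_2 = S_2(0) = a_2 = 0
y_3 = S_3(0) = a_3 = -4
y_4 = S_4(0) = a_4 = -5
y_5 = S_4(2) = 4
t_q=13/2 is in segment 2 (τ=1/2); S_2(τ)=-3355/3488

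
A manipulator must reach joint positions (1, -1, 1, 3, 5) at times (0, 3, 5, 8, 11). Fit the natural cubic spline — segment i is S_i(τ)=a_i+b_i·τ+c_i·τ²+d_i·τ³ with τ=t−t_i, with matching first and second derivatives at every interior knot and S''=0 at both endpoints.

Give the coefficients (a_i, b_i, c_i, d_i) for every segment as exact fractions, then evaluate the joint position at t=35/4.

  seg 0: a=1 b=-143/118 c=0 d=193/3186
  seg 1: a=-1 b=25/59 c=193/354 d=-91/708
  seg 2: a=1 b=188/177 c=-40/177 d=50/1593
  seg 3: a=3 b=98/177 c=10/177 d=-10/1593
S(35/4) = 6503/1888

Δ: Δ0=-2/3, Δ1=1, Δ2=2/3, Δ3=2/3
row 1: diag=10, rhs=10; c'=1/5, d'=1
row 2: denom=10−2·1/5=48/5; d'=(-2−2·1)/(48/5)=-5/12
row 3: denom=12−3·5/16=177/16; d'=(0−3·-5/12)/(177/16)=20/177
back: M3=20/177
back: M2=-5/12−5/16·20/177=-80/177
back: M1=1−1/5·-80/177=193/177
M: M0=0, M1=193/177, M2=-80/177, M3=20/177, M4=0
seg 0: a=1, c=M0/2=0, d=(M1−M0)/(6·3)=193/3186, b=Δ0−h0·(2M0+M1)/6=-143/118
seg 1: a=-1, c=M1/2=193/354, d=(M2−M1)/(6·2)=-91/708, b=Δ1−h1·(2M1+M2)/6=25/59
seg 2: a=1, c=M2/2=-40/177, d=(M3−M2)/(6·3)=50/1593, b=Δ2−h2·(2M2+M3)/6=188/177
seg 3: a=3, c=M3/2=10/177, d=(M4−M3)/(6·3)=-10/1593, b=Δ3−h3·(2M3+M4)/6=98/177
t_q=35/4 → seg 3, τ=3/4; S=3+98/177·τ+10/177·τ²+-10/1593·τ³=6503/1888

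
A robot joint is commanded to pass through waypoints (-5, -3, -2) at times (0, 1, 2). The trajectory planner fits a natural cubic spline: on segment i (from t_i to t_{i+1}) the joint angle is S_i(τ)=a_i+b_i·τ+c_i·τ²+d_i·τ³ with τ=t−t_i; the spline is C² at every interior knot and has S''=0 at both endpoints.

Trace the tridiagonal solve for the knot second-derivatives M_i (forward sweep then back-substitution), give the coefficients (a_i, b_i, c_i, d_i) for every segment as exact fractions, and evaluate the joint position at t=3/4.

Δ: Δ0=2, Δ1=1
row 1: diag=4, rhs=-6; c'=1/4, d'=-3/2
back: M1=-3/2
M: M0=0, M1=-3/2, M2=0
seg 0: a=-5, c=M0/2=0, d=(M1−M0)/(6·1)=-1/4, b=Δ0−h0·(2M0+M1)/6=9/4
seg 1: a=-3, c=M1/2=-3/4, d=(M2−M1)/(6·1)=1/4, b=Δ1−h1·(2M1+M2)/6=3/2
t_q=3/4 → seg 0, τ=3/4; S=-5+9/4·τ+0·τ²+-1/4·τ³=-875/256

  seg 0: a=-5 b=9/4 c=0 d=-1/4
  seg 1: a=-3 b=3/2 c=-3/4 d=1/4
S(3/4) = -875/256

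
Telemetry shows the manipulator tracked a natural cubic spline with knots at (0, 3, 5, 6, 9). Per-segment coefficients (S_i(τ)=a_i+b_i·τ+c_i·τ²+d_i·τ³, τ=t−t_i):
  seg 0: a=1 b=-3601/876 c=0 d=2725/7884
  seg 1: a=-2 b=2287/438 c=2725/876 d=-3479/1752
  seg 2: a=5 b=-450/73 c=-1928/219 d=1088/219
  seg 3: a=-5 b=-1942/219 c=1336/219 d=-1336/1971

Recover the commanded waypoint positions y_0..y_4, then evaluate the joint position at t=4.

y_0 = S_0(0) = a_0 = 1
y_1 = S_1(0) = a_1 = -2
y_2 = S_2(0) = a_2 = 5
y_3 = S_3(0) = a_3 = -5
y_4 = S_3(3) = 5
t_q=4 is in segment 1 (τ=1); S_1(τ)=7615/1752

y_0=1 y_1=-2 y_2=5 y_3=-5 y_4=5
S(4) = 7615/1752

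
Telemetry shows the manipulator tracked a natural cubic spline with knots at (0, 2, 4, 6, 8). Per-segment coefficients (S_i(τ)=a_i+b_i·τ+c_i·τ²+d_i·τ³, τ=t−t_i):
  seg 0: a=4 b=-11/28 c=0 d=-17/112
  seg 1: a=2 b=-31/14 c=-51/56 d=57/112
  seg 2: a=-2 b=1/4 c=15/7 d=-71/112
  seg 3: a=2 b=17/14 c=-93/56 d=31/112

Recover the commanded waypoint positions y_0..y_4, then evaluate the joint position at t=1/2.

y_0 = S_0(0) = a_0 = 4
y_1 = S_1(0) = a_1 = 2
y_2 = S_2(0) = a_2 = -2
y_3 = S_3(0) = a_3 = 2
y_4 = S_3(2) = 0
t_q=1/2 is in segment 0 (τ=1/2); S_0(τ)=3391/896

y_0=4 y_1=2 y_2=-2 y_3=2 y_4=0
S(1/2) = 3391/896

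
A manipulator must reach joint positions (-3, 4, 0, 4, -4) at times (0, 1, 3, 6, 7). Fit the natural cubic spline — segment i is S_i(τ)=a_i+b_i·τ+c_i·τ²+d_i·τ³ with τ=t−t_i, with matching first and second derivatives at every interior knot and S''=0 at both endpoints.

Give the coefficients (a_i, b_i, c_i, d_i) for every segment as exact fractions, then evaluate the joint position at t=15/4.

Δ: Δ0=7, Δ1=-2, Δ2=4/3, Δ3=-8
row 1: diag=6, rhs=-54; c'=1/3, d'=-9
row 2: denom=10−2·1/3=28/3; d'=(20−2·-9)/(28/3)=57/14
row 3: denom=8−3·9/28=197/28; d'=(-56−3·57/14)/(197/28)=-1910/197
back: M3=-1910/197
back: M2=57/14−9/28·-1910/197=1416/197
back: M1=-9−1/3·1416/197=-2245/197
M: M0=0, M1=-2245/197, M2=1416/197, M3=-1910/197, M4=0
seg 0: a=-3, c=M0/2=0, d=(M1−M0)/(6·1)=-2245/1182, b=Δ0−h0·(2M0+M1)/6=10519/1182
seg 1: a=4, c=M1/2=-2245/394, d=(M2−M1)/(6·2)=3661/2364, b=Δ1−h1·(2M1+M2)/6=1892/591
seg 2: a=0, c=M2/2=708/197, d=(M3−M2)/(6·3)=-1663/1773, b=Δ2−h2·(2M2+M3)/6=-595/591
seg 3: a=4, c=M3/2=-955/197, d=(M4−M3)/(6·1)=955/591, b=Δ3−h3·(2M3+M4)/6=-2818/591
t_q=15/4 → seg 2, τ=3/4; S=0+-595/591·τ+708/197·τ²+-1663/1773·τ³=10979/12608

  seg 0: a=-3 b=10519/1182 c=0 d=-2245/1182
  seg 1: a=4 b=1892/591 c=-2245/394 d=3661/2364
  seg 2: a=0 b=-595/591 c=708/197 d=-1663/1773
  seg 3: a=4 b=-2818/591 c=-955/197 d=955/591
S(15/4) = 10979/12608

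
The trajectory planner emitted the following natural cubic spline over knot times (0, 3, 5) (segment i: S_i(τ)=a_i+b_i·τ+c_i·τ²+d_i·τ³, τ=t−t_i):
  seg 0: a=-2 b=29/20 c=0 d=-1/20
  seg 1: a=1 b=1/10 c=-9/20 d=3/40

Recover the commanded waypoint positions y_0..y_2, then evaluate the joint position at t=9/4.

y_0 = S_0(0) = a_0 = -2
y_1 = S_1(0) = a_1 = 1
y_2 = S_1(2) = 0
t_q=9/4 is in segment 0 (τ=9/4); S_0(τ)=887/1280

y_0=-2 y_1=1 y_2=0
S(9/4) = 887/1280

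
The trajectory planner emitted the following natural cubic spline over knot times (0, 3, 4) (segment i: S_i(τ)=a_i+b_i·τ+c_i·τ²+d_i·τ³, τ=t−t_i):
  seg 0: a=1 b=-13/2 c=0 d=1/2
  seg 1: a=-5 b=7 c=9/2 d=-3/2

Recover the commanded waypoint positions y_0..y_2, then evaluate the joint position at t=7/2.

y_0 = S_0(0) = a_0 = 1
y_1 = S_1(0) = a_1 = -5
y_2 = S_1(1) = 5
t_q=7/2 is in segment 1 (τ=1/2); S_1(τ)=-9/16

y_0=1 y_1=-5 y_2=5
S(7/2) = -9/16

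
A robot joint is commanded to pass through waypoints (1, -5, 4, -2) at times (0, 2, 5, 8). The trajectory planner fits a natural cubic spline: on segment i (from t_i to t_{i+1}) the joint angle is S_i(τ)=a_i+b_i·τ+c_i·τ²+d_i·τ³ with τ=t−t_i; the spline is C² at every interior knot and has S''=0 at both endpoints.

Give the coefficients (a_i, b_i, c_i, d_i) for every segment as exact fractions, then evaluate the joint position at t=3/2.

Δ: Δ0=-3, Δ1=3, Δ2=-2
row 1: diag=10, rhs=36; c'=3/10, d'=18/5
row 2: denom=12−3·3/10=111/10; d'=(-30−3·18/5)/(111/10)=-136/37
back: M2=-136/37
back: M1=18/5−3/10·-136/37=174/37
M: M0=0, M1=174/37, M2=-136/37, M3=0
seg 0: a=1, c=M0/2=0, d=(M1−M0)/(6·2)=29/74, b=Δ0−h0·(2M0+M1)/6=-169/37
seg 1: a=-5, c=M1/2=87/37, d=(M2−M1)/(6·3)=-155/333, b=Δ1−h1·(2M1+M2)/6=5/37
seg 2: a=4, c=M2/2=-68/37, d=(M3−M2)/(6·3)=68/333, b=Δ2−h2·(2M2+M3)/6=62/37
t_q=3/2 → seg 0, τ=3/2; S=1+-169/37·τ+0·τ²+29/74·τ³=-2681/592

  seg 0: a=1 b=-169/37 c=0 d=29/74
  seg 1: a=-5 b=5/37 c=87/37 d=-155/333
  seg 2: a=4 b=62/37 c=-68/37 d=68/333
S(3/2) = -2681/592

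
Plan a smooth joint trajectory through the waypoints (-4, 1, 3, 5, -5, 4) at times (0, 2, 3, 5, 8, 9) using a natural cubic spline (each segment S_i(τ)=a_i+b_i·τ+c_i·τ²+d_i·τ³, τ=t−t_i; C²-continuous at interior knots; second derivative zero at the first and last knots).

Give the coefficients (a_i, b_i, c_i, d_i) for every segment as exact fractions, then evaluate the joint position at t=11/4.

  seg 0: a=-4 b=37627/13758 c=0 d=-404/6879
  seg 1: a=1 b=27931/13758 c=-808/2293 d=4433/13758
  seg 2: a=3 b=15767/6879 c=2817/4586 d=-17339/27516
  seg 3: a=5 b=-19348/6879 c=-7261/2293 d=6863/6879
  seg 4: a=-5 b=35255/6879 c=13328/2293 d=-13328/6879
S(11/4) = 722121/293504

Δ: Δ0=5/2, Δ1=2, Δ2=1, Δ3=-10/3, Δ4=9
row 1: diag=6, rhs=-3; c'=1/6, d'=-1/2
row 2: denom=6−1·1/6=35/6; d'=(-6−1·-1/2)/(35/6)=-33/35
row 3: denom=10−2·12/35=326/35; d'=(-26−2·-33/35)/(326/35)=-422/163
row 4: denom=8−3·105/326=2293/326; d'=(74−3·-422/163)/(2293/326)=26656/2293
back: M4=26656/2293
back: M3=-422/163−105/326·26656/2293=-14522/2293
back: M2=-33/35−12/35·-14522/2293=2817/2293
back: M1=-1/2−1/6·2817/2293=-1616/2293
M: M0=0, M1=-1616/2293, M2=2817/2293, M3=-14522/2293, M4=26656/2293, M5=0
seg 0: a=-4, c=M0/2=0, d=(M1−M0)/(6·2)=-404/6879, b=Δ0−h0·(2M0+M1)/6=37627/13758
seg 1: a=1, c=M1/2=-808/2293, d=(M2−M1)/(6·1)=4433/13758, b=Δ1−h1·(2M1+M2)/6=27931/13758
seg 2: a=3, c=M2/2=2817/4586, d=(M3−M2)/(6·2)=-17339/27516, b=Δ2−h2·(2M2+M3)/6=15767/6879
seg 3: a=5, c=M3/2=-7261/2293, d=(M4−M3)/(6·3)=6863/6879, b=Δ3−h3·(2M3+M4)/6=-19348/6879
seg 4: a=-5, c=M4/2=13328/2293, d=(M5−M4)/(6·1)=-13328/6879, b=Δ4−h4·(2M4+M5)/6=35255/6879
t_q=11/4 → seg 1, τ=3/4; S=1+27931/13758·τ+-808/2293·τ²+4433/13758·τ³=722121/293504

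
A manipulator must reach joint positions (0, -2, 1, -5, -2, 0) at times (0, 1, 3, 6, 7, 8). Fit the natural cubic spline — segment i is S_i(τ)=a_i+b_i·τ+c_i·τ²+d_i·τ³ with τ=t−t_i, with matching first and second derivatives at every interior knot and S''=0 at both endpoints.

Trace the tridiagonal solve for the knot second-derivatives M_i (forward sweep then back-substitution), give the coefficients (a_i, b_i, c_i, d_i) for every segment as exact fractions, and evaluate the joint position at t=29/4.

  seg 0: a=0 b=-2171/760 c=0 d=651/760
  seg 1: a=-2 b=-109/380 c=1953/760 d=-637/760
  seg 2: a=1 b=-5/76 c=-1869/760 d=1379/2280
  seg 3: a=-5 b=1147/760 c=567/190 d=-227/152
  seg 4: a=-2 b=1139/380 c=-1137/760 d=379/760
S(29/4) = -65001/48640

Δ: Δ0=-2, Δ1=3/2, Δ2=-2, Δ3=3, Δ4=2
row 1: diag=6, rhs=21; c'=1/3, d'=7/2
row 2: denom=10−2·1/3=28/3; d'=(-21−2·7/2)/(28/3)=-3
row 3: denom=8−3·9/28=197/28; d'=(30−3·-3)/(197/28)=1092/197
row 4: denom=4−1·28/197=760/197; d'=(-6−1·1092/197)/(760/197)=-1137/380
back: M4=-1137/380
back: M3=1092/197−28/197·-1137/380=567/95
back: M2=-3−9/28·567/95=-1869/380
back: M1=7/2−1/3·-1869/380=1953/380
M: M0=0, M1=1953/380, M2=-1869/380, M3=567/95, M4=-1137/380, M5=0
seg 0: a=0, c=M0/2=0, d=(M1−M0)/(6·1)=651/760, b=Δ0−h0·(2M0+M1)/6=-2171/760
seg 1: a=-2, c=M1/2=1953/760, d=(M2−M1)/(6·2)=-637/760, b=Δ1−h1·(2M1+M2)/6=-109/380
seg 2: a=1, c=M2/2=-1869/760, d=(M3−M2)/(6·3)=1379/2280, b=Δ2−h2·(2M2+M3)/6=-5/76
seg 3: a=-5, c=M3/2=567/190, d=(M4−M3)/(6·1)=-227/152, b=Δ3−h3·(2M3+M4)/6=1147/760
seg 4: a=-2, c=M4/2=-1137/760, d=(M5−M4)/(6·1)=379/760, b=Δ4−h4·(2M4+M5)/6=1139/380
t_q=29/4 → seg 4, τ=1/4; S=-2+1139/380·τ+-1137/760·τ²+379/760·τ³=-65001/48640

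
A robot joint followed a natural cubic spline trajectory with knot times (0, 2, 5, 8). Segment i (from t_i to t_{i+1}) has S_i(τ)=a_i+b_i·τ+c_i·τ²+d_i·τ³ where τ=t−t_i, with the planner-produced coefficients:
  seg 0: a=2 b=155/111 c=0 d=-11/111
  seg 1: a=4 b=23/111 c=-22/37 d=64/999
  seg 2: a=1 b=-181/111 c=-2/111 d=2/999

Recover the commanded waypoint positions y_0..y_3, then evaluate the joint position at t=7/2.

y_0 = S_0(0) = a_0 = 2
y_1 = S_1(0) = a_1 = 4
y_2 = S_2(0) = a_2 = 1
y_3 = S_2(3) = -4
t_q=7/2 is in segment 1 (τ=3/2); S_1(τ)=118/37

y_0=2 y_1=4 y_2=1 y_3=-4
S(7/2) = 118/37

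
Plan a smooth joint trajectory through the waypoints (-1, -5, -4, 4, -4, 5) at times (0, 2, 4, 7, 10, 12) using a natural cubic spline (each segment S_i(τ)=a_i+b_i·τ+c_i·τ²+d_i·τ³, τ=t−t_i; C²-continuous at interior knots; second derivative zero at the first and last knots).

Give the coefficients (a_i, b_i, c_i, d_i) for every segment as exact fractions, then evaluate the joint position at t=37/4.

  seg 0: a=-1 b=-1556/643 c=0 d=135/1286
  seg 1: a=-5 b=-746/643 c=405/643 d=515/5144
  seg 2: a=-4 b=3293/1286 c=3165/2572 d=-27667/69444
  seg 3: a=4 b=-2091/2572 c=-4543/1929 d=40213/69444
  seg 4: a=-4 b=889/1286 c=7347/2572 d=-2449/5144
S(37/4) = -519497/164608

Δ: Δ0=-2, Δ1=1/2, Δ2=8/3, Δ3=-8/3, Δ4=9/2
row 1: diag=8, rhs=15; c'=1/4, d'=15/8
row 2: denom=10−2·1/4=19/2; d'=(13−2·15/8)/(19/2)=37/38
row 3: denom=12−3·6/19=210/19; d'=(-32−3·37/38)/(210/19)=-1327/420
row 4: denom=10−3·19/70=643/70; d'=(43−3·-1327/420)/(643/70)=7347/1286
back: M4=7347/1286
back: M3=-1327/420−19/70·7347/1286=-9086/1929
back: M2=37/38−6/19·-9086/1929=3165/1286
back: M1=15/8−1/4·3165/1286=810/643
M: M0=0, M1=810/643, M2=3165/1286, M3=-9086/1929, M4=7347/1286, M5=0
seg 0: a=-1, c=M0/2=0, d=(M1−M0)/(6·2)=135/1286, b=Δ0−h0·(2M0+M1)/6=-1556/643
seg 1: a=-5, c=M1/2=405/643, d=(M2−M1)/(6·2)=515/5144, b=Δ1−h1·(2M1+M2)/6=-746/643
seg 2: a=-4, c=M2/2=3165/2572, d=(M3−M2)/(6·3)=-27667/69444, b=Δ2−h2·(2M2+M3)/6=3293/1286
seg 3: a=4, c=M3/2=-4543/1929, d=(M4−M3)/(6·3)=40213/69444, b=Δ3−h3·(2M3+M4)/6=-2091/2572
seg 4: a=-4, c=M4/2=7347/2572, d=(M5−M4)/(6·2)=-2449/5144, b=Δ4−h4·(2M4+M5)/6=889/1286
t_q=37/4 → seg 3, τ=9/4; S=4+-2091/2572·τ+-4543/1929·τ²+40213/69444·τ³=-519497/164608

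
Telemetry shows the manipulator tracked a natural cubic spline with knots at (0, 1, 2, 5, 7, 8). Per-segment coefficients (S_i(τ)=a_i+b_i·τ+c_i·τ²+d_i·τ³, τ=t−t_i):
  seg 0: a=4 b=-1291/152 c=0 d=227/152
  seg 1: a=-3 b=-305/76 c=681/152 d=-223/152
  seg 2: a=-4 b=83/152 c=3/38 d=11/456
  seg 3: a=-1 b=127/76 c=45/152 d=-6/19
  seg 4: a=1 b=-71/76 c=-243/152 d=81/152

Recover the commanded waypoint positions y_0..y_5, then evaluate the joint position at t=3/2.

y_0 = S_0(0) = a_0 = 4
y_1 = S_1(0) = a_1 = -3
y_2 = S_2(0) = a_2 = -4
y_3 = S_3(0) = a_3 = -1
y_4 = S_4(0) = a_4 = 1
y_5 = S_4(1) = -1
t_q=3/2 is in segment 1 (τ=1/2); S_1(τ)=-4949/1216

y_0=4 y_1=-3 y_2=-4 y_3=-1 y_4=1 y_5=-1
S(3/2) = -4949/1216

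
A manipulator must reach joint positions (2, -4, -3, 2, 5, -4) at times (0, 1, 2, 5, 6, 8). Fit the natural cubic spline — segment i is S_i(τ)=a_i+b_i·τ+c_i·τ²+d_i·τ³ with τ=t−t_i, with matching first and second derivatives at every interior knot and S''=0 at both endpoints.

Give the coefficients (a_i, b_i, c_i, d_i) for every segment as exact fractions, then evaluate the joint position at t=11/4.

  seg 0: a=2 b=-58291/7446 c=0 d=13615/7446
  seg 1: a=-4 b=-8723/3723 c=13615/2482 d=-15953/7446
  seg 2: a=-3 b=16385/7446 c=-1169/1241 d=5689/22338
  seg 3: a=2 b=12751/3723 c=3351/2482 d=-13217/7446
  seg 4: a=5 b=5957/7446 c=-4933/1241 d=4933/7446
S(11/4) = -281485/158848

Δ: Δ0=-6, Δ1=1, Δ2=5/3, Δ3=3, Δ4=-9/2
row 1: diag=4, rhs=42; c'=1/4, d'=21/2
row 2: denom=8−1·1/4=31/4; d'=(4−1·21/2)/(31/4)=-26/31
row 3: denom=8−3·12/31=212/31; d'=(8−3·-26/31)/(212/31)=163/106
row 4: denom=6−1·31/212=1241/212; d'=(-45−1·163/106)/(1241/212)=-9866/1241
back: M4=-9866/1241
back: M3=163/106−31/212·-9866/1241=3351/1241
back: M2=-26/31−12/31·3351/1241=-2338/1241
back: M1=21/2−1/4·-2338/1241=13615/1241
M: M0=0, M1=13615/1241, M2=-2338/1241, M3=3351/1241, M4=-9866/1241, M5=0
seg 0: a=2, c=M0/2=0, d=(M1−M0)/(6·1)=13615/7446, b=Δ0−h0·(2M0+M1)/6=-58291/7446
seg 1: a=-4, c=M1/2=13615/2482, d=(M2−M1)/(6·1)=-15953/7446, b=Δ1−h1·(2M1+M2)/6=-8723/3723
seg 2: a=-3, c=M2/2=-1169/1241, d=(M3−M2)/(6·3)=5689/22338, b=Δ2−h2·(2M2+M3)/6=16385/7446
seg 3: a=2, c=M3/2=3351/2482, d=(M4−M3)/(6·1)=-13217/7446, b=Δ3−h3·(2M3+M4)/6=12751/3723
seg 4: a=5, c=M4/2=-4933/1241, d=(M5−M4)/(6·2)=4933/7446, b=Δ4−h4·(2M4+M5)/6=5957/7446
t_q=11/4 → seg 2, τ=3/4; S=-3+16385/7446·τ+-1169/1241·τ²+5689/22338·τ³=-281485/158848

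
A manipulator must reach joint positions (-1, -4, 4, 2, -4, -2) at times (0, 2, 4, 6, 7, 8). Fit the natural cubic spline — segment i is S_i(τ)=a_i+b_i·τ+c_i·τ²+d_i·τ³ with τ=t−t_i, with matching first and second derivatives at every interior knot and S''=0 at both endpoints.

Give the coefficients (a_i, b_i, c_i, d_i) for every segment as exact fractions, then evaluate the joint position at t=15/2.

  seg 0: a=-1 b=-1981/626 c=0 d=521/1252
  seg 1: a=-4 b=1145/626 c=1563/626 d=-1767/2504
  seg 2: a=4 b=1048/313 c=-2175/1252 d=-547/2504
  seg 3: a=2 b=-3895/626 c=-954/313 d=2047/626
  seg 4: a=-4 b=-785/313 c=4233/626 d=-1411/626
S(15/2) = -19257/5008

Δ: Δ0=-3/2, Δ1=4, Δ2=-1, Δ3=-6, Δ4=2
row 1: diag=8, rhs=33; c'=1/4, d'=33/8
row 2: denom=8−2·1/4=15/2; d'=(-30−2·33/8)/(15/2)=-51/10
row 3: denom=6−2·4/15=82/15; d'=(-30−2·-51/10)/(82/15)=-297/82
row 4: denom=4−1·15/82=313/82; d'=(48−1·-297/82)/(313/82)=4233/313
back: M4=4233/313
back: M3=-297/82−15/82·4233/313=-1908/313
back: M2=-51/10−4/15·-1908/313=-2175/626
back: M1=33/8−1/4·-2175/626=1563/313
M: M0=0, M1=1563/313, M2=-2175/626, M3=-1908/313, M4=4233/313, M5=0
seg 0: a=-1, c=M0/2=0, d=(M1−M0)/(6·2)=521/1252, b=Δ0−h0·(2M0+M1)/6=-1981/626
seg 1: a=-4, c=M1/2=1563/626, d=(M2−M1)/(6·2)=-1767/2504, b=Δ1−h1·(2M1+M2)/6=1145/626
seg 2: a=4, c=M2/2=-2175/1252, d=(M3−M2)/(6·2)=-547/2504, b=Δ2−h2·(2M2+M3)/6=1048/313
seg 3: a=2, c=M3/2=-954/313, d=(M4−M3)/(6·1)=2047/626, b=Δ3−h3·(2M3+M4)/6=-3895/626
seg 4: a=-4, c=M4/2=4233/626, d=(M5−M4)/(6·1)=-1411/626, b=Δ4−h4·(2M4+M5)/6=-785/313
t_q=15/2 → seg 4, τ=1/2; S=-4+-785/313·τ+4233/626·τ²+-1411/626·τ³=-19257/5008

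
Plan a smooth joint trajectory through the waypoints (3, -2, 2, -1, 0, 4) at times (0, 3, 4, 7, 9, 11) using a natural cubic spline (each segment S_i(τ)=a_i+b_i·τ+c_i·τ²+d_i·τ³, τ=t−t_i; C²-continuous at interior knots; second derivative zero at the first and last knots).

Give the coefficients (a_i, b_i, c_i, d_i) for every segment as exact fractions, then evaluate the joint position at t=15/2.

Δ: Δ0=-5/3, Δ1=4, Δ2=-1, Δ3=1/2, Δ4=2
row 1: diag=8, rhs=34; c'=1/8, d'=17/4
row 2: denom=8−1·1/8=63/8; d'=(-30−1·17/4)/(63/8)=-274/63
row 3: denom=10−3·8/21=62/7; d'=(9−3·-274/63)/(62/7)=463/186
row 4: denom=8−2·7/31=234/31; d'=(9−2·463/186)/(234/31)=187/351
back: M4=187/351
back: M3=463/186−7/31·187/351=1663/702
back: M2=-274/63−8/21·1663/702=-5530/1053
back: M1=17/4−1/8·-5530/1053=10333/2106
M: M0=0, M1=10333/2106, M2=-5530/1053, M3=1663/702, M4=187/351, M5=0
seg 0: a=3, c=M0/2=0, d=(M1−M0)/(6·3)=10333/37908, b=Δ0−h0·(2M0+M1)/6=-17353/4212
seg 1: a=-2, c=M1/2=10333/4212, d=(M2−M1)/(6·1)=-2377/1404, b=Δ1−h1·(2M1+M2)/6=6823/2106
seg 2: a=2, c=M2/2=-2765/1053, d=(M3−M2)/(6·3)=16049/37908, b=Δ2−h2·(2M2+M3)/6=12919/4212
seg 3: a=-1, c=M3/2=1663/1404, d=(M4−M3)/(6·2)=-1289/8424, b=Δ3−h3·(2M3+M4)/6=-2647/2106
seg 4: a=0, c=M4/2=187/702, d=(M5−M4)/(6·2)=-187/4212, b=Δ4−h4·(2M4+M5)/6=1732/1053
t_q=15/2 → seg 3, τ=1/2; S=-1+-2647/2106·τ+1663/1404·τ²+-1289/8424·τ³=-30359/22464

  seg 0: a=3 b=-17353/4212 c=0 d=10333/37908
  seg 1: a=-2 b=6823/2106 c=10333/4212 d=-2377/1404
  seg 2: a=2 b=12919/4212 c=-2765/1053 d=16049/37908
  seg 3: a=-1 b=-2647/2106 c=1663/1404 d=-1289/8424
  seg 4: a=0 b=1732/1053 c=187/702 d=-187/4212
S(15/2) = -30359/22464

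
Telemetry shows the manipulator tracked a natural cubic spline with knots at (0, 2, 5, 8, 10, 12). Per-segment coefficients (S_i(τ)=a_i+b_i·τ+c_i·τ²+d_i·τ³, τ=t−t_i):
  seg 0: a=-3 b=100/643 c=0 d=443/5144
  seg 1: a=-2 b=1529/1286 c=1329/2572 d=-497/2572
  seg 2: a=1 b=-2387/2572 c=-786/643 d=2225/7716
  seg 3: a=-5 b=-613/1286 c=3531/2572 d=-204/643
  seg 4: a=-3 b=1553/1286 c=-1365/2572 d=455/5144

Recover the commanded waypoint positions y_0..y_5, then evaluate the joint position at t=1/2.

y_0=-3 y_1=-2 y_2=1 y_3=-5 y_4=-3 y_5=-2
S(1/2) = -119813/41152

y_0 = S_0(0) = a_0 = -3
y_1 = S_1(0) = a_1 = -2
y_2 = S_2(0) = a_2 = 1
y_3 = S_3(0) = a_3 = -5
y_4 = S_4(0) = a_4 = -3
y_5 = S_4(2) = -2
t_q=1/2 is in segment 0 (τ=1/2); S_0(τ)=-119813/41152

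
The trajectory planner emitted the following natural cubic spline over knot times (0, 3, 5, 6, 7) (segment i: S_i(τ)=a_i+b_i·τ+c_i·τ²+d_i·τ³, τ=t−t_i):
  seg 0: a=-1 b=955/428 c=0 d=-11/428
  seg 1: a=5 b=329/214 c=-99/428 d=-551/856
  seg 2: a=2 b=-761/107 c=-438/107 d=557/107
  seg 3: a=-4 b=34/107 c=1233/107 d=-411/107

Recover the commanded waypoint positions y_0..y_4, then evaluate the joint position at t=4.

y_0 = S_0(0) = a_0 = -1
y_1 = S_1(0) = a_1 = 5
y_2 = S_2(0) = a_2 = 2
y_3 = S_3(0) = a_3 = -4
y_4 = S_3(1) = 4
t_q=4 is in segment 1 (τ=1); S_1(τ)=4847/856

y_0=-1 y_1=5 y_2=2 y_3=-4 y_4=4
S(4) = 4847/856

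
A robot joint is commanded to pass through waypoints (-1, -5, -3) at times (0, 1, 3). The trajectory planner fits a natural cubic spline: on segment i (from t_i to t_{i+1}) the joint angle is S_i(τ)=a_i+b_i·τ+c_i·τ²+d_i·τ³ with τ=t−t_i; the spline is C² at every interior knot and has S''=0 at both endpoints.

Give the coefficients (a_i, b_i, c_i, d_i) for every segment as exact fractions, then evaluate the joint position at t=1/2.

Δ: Δ0=-4, Δ1=1
row 1: diag=6, rhs=30; c'=1/3, d'=5
back: M1=5
M: M0=0, M1=5, M2=0
seg 0: a=-1, c=M0/2=0, d=(M1−M0)/(6·1)=5/6, b=Δ0−h0·(2M0+M1)/6=-29/6
seg 1: a=-5, c=M1/2=5/2, d=(M2−M1)/(6·2)=-5/12, b=Δ1−h1·(2M1+M2)/6=-7/3
t_q=1/2 → seg 0, τ=1/2; S=-1+-29/6·τ+0·τ²+5/6·τ³=-53/16

  seg 0: a=-1 b=-29/6 c=0 d=5/6
  seg 1: a=-5 b=-7/3 c=5/2 d=-5/12
S(1/2) = -53/16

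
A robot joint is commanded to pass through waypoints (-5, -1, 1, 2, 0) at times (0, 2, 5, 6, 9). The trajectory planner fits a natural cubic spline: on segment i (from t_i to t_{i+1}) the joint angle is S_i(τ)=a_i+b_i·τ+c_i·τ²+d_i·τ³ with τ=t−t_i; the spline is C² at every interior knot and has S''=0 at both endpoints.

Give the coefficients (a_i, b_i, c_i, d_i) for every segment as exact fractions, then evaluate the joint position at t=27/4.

  seg 0: a=-5 b=655/279 c=0 d=-97/1116
  seg 1: a=-1 b=364/279 c=-97/186 d=517/5022
  seg 2: a=1 b=533/558 c=113/279 d=-67/186
  seg 3: a=2 b=191/279 c=-377/558 d=377/5022
S(27/4) = 8591/3968

Δ: Δ0=2, Δ1=2/3, Δ2=1, Δ3=-2/3
row 1: diag=10, rhs=-8; c'=3/10, d'=-4/5
row 2: denom=8−3·3/10=71/10; d'=(2−3·-4/5)/(71/10)=44/71
row 3: denom=8−1·10/71=558/71; d'=(-10−1·44/71)/(558/71)=-377/279
back: M3=-377/279
back: M2=44/71−10/71·-377/279=226/279
back: M1=-4/5−3/10·226/279=-97/93
M: M0=0, M1=-97/93, M2=226/279, M3=-377/279, M4=0
seg 0: a=-5, c=M0/2=0, d=(M1−M0)/(6·2)=-97/1116, b=Δ0−h0·(2M0+M1)/6=655/279
seg 1: a=-1, c=M1/2=-97/186, d=(M2−M1)/(6·3)=517/5022, b=Δ1−h1·(2M1+M2)/6=364/279
seg 2: a=1, c=M2/2=113/279, d=(M3−M2)/(6·1)=-67/186, b=Δ2−h2·(2M2+M3)/6=533/558
seg 3: a=2, c=M3/2=-377/558, d=(M4−M3)/(6·3)=377/5022, b=Δ3−h3·(2M3+M4)/6=191/279
t_q=27/4 → seg 3, τ=3/4; S=2+191/279·τ+-377/558·τ²+377/5022·τ³=8591/3968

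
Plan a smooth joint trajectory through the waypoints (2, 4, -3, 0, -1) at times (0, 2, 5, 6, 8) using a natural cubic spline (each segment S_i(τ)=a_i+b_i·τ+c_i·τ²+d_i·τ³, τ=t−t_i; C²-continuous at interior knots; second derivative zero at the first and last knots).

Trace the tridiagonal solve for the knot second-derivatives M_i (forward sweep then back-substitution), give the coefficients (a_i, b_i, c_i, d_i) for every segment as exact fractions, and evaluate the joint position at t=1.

  seg 0: a=2 b=2827/1248 c=0 d=-1579/4992
  seg 1: a=4 b=-955/624 c=-1579/832 d=313/576
  seg 2: a=-3 b=4379/2496 c=1245/416 d=-4361/2496
  seg 3: a=0 b=1559/624 c=-1871/832 d=1871/4992
S(1) = 6571/1664

Δ: Δ0=1, Δ1=-7/3, Δ2=3, Δ3=-1/2
row 1: diag=10, rhs=-20; c'=3/10, d'=-2
row 2: denom=8−3·3/10=71/10; d'=(32−3·-2)/(71/10)=380/71
row 3: denom=6−1·10/71=416/71; d'=(-21−1·380/71)/(416/71)=-1871/416
back: M3=-1871/416
back: M2=380/71−10/71·-1871/416=1245/208
back: M1=-2−3/10·1245/208=-1579/416
M: M0=0, M1=-1579/416, M2=1245/208, M3=-1871/416, M4=0
seg 0: a=2, c=M0/2=0, d=(M1−M0)/(6·2)=-1579/4992, b=Δ0−h0·(2M0+M1)/6=2827/1248
seg 1: a=4, c=M1/2=-1579/832, d=(M2−M1)/(6·3)=313/576, b=Δ1−h1·(2M1+M2)/6=-955/624
seg 2: a=-3, c=M2/2=1245/416, d=(M3−M2)/(6·1)=-4361/2496, b=Δ2−h2·(2M2+M3)/6=4379/2496
seg 3: a=0, c=M3/2=-1871/832, d=(M4−M3)/(6·2)=1871/4992, b=Δ3−h3·(2M3+M4)/6=1559/624
t_q=1 → seg 0, τ=1; S=2+2827/1248·τ+0·τ²+-1579/4992·τ³=6571/1664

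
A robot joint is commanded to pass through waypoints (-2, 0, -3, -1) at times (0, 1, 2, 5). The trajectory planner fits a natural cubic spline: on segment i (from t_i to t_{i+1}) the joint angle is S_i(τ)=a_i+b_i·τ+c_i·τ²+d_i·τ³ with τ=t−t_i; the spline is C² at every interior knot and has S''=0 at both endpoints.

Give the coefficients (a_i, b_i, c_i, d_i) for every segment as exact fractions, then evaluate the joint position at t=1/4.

Δ: Δ0=2, Δ1=-3, Δ2=2/3
row 1: diag=4, rhs=-30; c'=1/4, d'=-15/2
row 2: denom=8−1·1/4=31/4; d'=(22−1·-15/2)/(31/4)=118/31
back: M2=118/31
back: M1=-15/2−1/4·118/31=-262/31
M: M0=0, M1=-262/31, M2=118/31, M3=0
seg 0: a=-2, c=M0/2=0, d=(M1−M0)/(6·1)=-131/93, b=Δ0−h0·(2M0+M1)/6=317/93
seg 1: a=0, c=M1/2=-131/31, d=(M2−M1)/(6·1)=190/93, b=Δ1−h1·(2M1+M2)/6=-76/93
seg 2: a=-3, c=M2/2=59/31, d=(M3−M2)/(6·3)=-59/279, b=Δ2−h2·(2M2+M3)/6=-292/93
t_q=1/4 → seg 0, τ=1/4; S=-2+317/93·τ+0·τ²+-131/93·τ³=-2321/1984

  seg 0: a=-2 b=317/93 c=0 d=-131/93
  seg 1: a=0 b=-76/93 c=-131/31 d=190/93
  seg 2: a=-3 b=-292/93 c=59/31 d=-59/279
S(1/4) = -2321/1984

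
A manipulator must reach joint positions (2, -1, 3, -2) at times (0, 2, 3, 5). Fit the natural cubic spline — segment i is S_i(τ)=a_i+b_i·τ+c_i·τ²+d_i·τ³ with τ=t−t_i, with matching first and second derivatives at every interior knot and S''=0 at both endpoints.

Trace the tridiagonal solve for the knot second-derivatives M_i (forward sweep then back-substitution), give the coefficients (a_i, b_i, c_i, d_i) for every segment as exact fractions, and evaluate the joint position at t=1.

  seg 0: a=2 b=-263/70 c=0 d=79/140
  seg 1: a=-1 b=211/70 c=237/70 d=-12/5
  seg 2: a=3 b=181/70 c=-267/70 d=89/140
S(1) = -167/140

Δ: Δ0=-3/2, Δ1=4, Δ2=-5/2
row 1: diag=6, rhs=33; c'=1/6, d'=11/2
row 2: denom=6−1·1/6=35/6; d'=(-39−1·11/2)/(35/6)=-267/35
back: M2=-267/35
back: M1=11/2−1/6·-267/35=237/35
M: M0=0, M1=237/35, M2=-267/35, M3=0
seg 0: a=2, c=M0/2=0, d=(M1−M0)/(6·2)=79/140, b=Δ0−h0·(2M0+M1)/6=-263/70
seg 1: a=-1, c=M1/2=237/70, d=(M2−M1)/(6·1)=-12/5, b=Δ1−h1·(2M1+M2)/6=211/70
seg 2: a=3, c=M2/2=-267/70, d=(M3−M2)/(6·2)=89/140, b=Δ2−h2·(2M2+M3)/6=181/70
t_q=1 → seg 0, τ=1; S=2+-263/70·τ+0·τ²+79/140·τ³=-167/140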